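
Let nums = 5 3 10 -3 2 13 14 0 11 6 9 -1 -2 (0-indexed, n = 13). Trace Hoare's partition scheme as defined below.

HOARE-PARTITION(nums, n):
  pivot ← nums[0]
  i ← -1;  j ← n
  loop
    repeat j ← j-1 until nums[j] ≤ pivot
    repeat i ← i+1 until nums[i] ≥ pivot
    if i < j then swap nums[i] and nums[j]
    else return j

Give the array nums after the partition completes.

pivot = nums[0] = 5; i = -1, j = 13
j→12 (nums[12]=-2≤5), i→0 (nums[0]=5≥5); i<j, swap → -2 3 10 -3 2 13 14 0 11 6 9 -1 5
j→11 (nums[11]=-1≤5), i→2 (nums[2]=10≥5); i<j, swap → -2 3 -1 -3 2 13 14 0 11 6 9 10 5
j→7 (nums[7]=0≤5), i→5 (nums[5]=13≥5); i<j, swap → -2 3 -1 -3 2 0 14 13 11 6 9 10 5
j→5, i→6; i≥j, return j=5. nums = -2 3 -1 -3 2 0 14 13 11 6 9 10 5

-2 3 -1 -3 2 0 14 13 11 6 9 10 5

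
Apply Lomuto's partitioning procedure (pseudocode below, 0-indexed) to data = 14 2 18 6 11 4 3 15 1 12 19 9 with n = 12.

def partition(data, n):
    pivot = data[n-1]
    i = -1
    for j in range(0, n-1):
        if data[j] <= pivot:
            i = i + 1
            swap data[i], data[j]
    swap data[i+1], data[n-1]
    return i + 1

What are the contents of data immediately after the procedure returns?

2 6 4 3 1 9 14 15 11 12 19 18

pivot=9, i=-1
j=0: 14>9, skip
j=1: 2≤9, i=0, swap(0,1) ⇒ 2 14 18 6 11 4 3 15 1 12 19 9
j=2: 18>9, skip
j=3: 6≤9, i=1, swap(1,3) ⇒ 2 6 18 14 11 4 3 15 1 12 19 9
j=4: 11>9, skip
j=5: 4≤9, i=2, swap(2,5) ⇒ 2 6 4 14 11 18 3 15 1 12 19 9
j=6: 3≤9, i=3, swap(3,6) ⇒ 2 6 4 3 11 18 14 15 1 12 19 9
j=7: 15>9, skip
j=8: 1≤9, i=4, swap(4,8) ⇒ 2 6 4 3 1 18 14 15 11 12 19 9
j=9: 12>9, skip
j=10: 19>9, skip
swap(5,11) ⇒ 2 6 4 3 1 9 14 15 11 12 19 18; return 5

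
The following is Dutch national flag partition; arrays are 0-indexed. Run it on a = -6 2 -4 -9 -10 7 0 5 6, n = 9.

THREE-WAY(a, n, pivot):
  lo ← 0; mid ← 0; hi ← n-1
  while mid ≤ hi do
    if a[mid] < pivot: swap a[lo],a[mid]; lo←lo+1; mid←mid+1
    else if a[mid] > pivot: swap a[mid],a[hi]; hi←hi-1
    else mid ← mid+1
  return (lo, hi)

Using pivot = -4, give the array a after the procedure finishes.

pivot = -4; lo=0, mid=0, hi=8
a[mid]=-6<-4: swap a[0],a[0]; lo=1,mid=1 → -6 2 -4 -9 -10 7 0 5 6
a[mid]=2>-4: swap a[1],a[8]; hi=7 → -6 6 -4 -9 -10 7 0 5 2
a[mid]=6>-4: swap a[1],a[7]; hi=6 → -6 5 -4 -9 -10 7 0 6 2
a[mid]=5>-4: swap a[1],a[6]; hi=5 → -6 0 -4 -9 -10 7 5 6 2
a[mid]=0>-4: swap a[1],a[5]; hi=4 → -6 7 -4 -9 -10 0 5 6 2
a[mid]=7>-4: swap a[1],a[4]; hi=3 → -6 -10 -4 -9 7 0 5 6 2
a[mid]=-10<-4: swap a[1],a[1]; lo=2,mid=2 → -6 -10 -4 -9 7 0 5 6 2
a[mid]=-4=-4: mid=3
a[mid]=-9<-4: swap a[2],a[3]; lo=3,mid=4 → -6 -10 -9 -4 7 0 5 6 2
end: lo=3, hi=3; a = -6 -10 -9 -4 7 0 5 6 2

-6 -10 -9 -4 7 0 5 6 2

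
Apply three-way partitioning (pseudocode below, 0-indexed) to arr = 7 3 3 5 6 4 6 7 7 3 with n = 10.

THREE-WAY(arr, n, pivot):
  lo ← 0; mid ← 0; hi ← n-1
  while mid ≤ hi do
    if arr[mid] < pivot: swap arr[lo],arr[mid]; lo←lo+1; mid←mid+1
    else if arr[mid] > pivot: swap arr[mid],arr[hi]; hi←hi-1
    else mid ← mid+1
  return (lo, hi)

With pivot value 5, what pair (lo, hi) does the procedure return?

(4, 4)

pivot = 5; lo=0, mid=0, hi=9
arr[mid]=7>5: swap arr[0],arr[9]; hi=8 → 3 3 3 5 6 4 6 7 7 7
arr[mid]=3<5: swap arr[0],arr[0]; lo=1,mid=1 → 3 3 3 5 6 4 6 7 7 7
arr[mid]=3<5: swap arr[1],arr[1]; lo=2,mid=2 → 3 3 3 5 6 4 6 7 7 7
arr[mid]=3<5: swap arr[2],arr[2]; lo=3,mid=3 → 3 3 3 5 6 4 6 7 7 7
arr[mid]=5=5: mid=4
arr[mid]=6>5: swap arr[4],arr[8]; hi=7 → 3 3 3 5 7 4 6 7 6 7
arr[mid]=7>5: swap arr[4],arr[7]; hi=6 → 3 3 3 5 7 4 6 7 6 7
arr[mid]=7>5: swap arr[4],arr[6]; hi=5 → 3 3 3 5 6 4 7 7 6 7
arr[mid]=6>5: swap arr[4],arr[5]; hi=4 → 3 3 3 5 4 6 7 7 6 7
arr[mid]=4<5: swap arr[3],arr[4]; lo=4,mid=5 → 3 3 3 4 5 6 7 7 6 7
end: lo=4, hi=4; arr = 3 3 3 4 5 6 7 7 6 7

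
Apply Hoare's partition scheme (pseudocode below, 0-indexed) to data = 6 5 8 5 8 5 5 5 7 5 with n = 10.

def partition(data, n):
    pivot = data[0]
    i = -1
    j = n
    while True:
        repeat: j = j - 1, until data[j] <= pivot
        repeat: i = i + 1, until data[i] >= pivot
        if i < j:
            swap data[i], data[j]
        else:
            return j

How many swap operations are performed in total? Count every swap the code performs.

3

pivot = data[0] = 6; i = -1, j = 10
j→9 (data[9]=5≤6), i→0 (data[0]=6≥6); i<j, swap → 5 5 8 5 8 5 5 5 7 6
j→7 (data[7]=5≤6), i→2 (data[2]=8≥6); i<j, swap → 5 5 5 5 8 5 5 8 7 6
j→6 (data[6]=5≤6), i→4 (data[4]=8≥6); i<j, swap → 5 5 5 5 5 5 8 8 7 6
j→5, i→6; i≥j, return j=5. data = 5 5 5 5 5 5 8 8 7 6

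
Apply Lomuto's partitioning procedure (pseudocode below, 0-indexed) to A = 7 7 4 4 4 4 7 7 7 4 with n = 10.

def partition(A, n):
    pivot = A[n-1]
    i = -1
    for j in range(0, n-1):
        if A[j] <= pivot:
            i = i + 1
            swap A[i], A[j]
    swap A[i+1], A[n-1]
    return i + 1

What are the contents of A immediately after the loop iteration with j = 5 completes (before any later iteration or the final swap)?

pivot = A[9] = 4; i = -1
j=0: A[0]=7 > 4 → no swap
j=1: A[1]=7 > 4 → no swap
j=2: A[2]=4 ≤ 4 → i=0, swap A[0],A[2] → 4 7 7 4 4 4 7 7 7 4
j=3: A[3]=4 ≤ 4 → i=1, swap A[1],A[3] → 4 4 7 7 4 4 7 7 7 4
j=4: A[4]=4 ≤ 4 → i=2, swap A[2],A[4] → 4 4 4 7 7 4 7 7 7 4
j=5: A[5]=4 ≤ 4 → i=3, swap A[3],A[5] → 4 4 4 4 7 7 7 7 7 4
(after j=5) A = 4 4 4 4 7 7 7 7 7 4

4 4 4 4 7 7 7 7 7 4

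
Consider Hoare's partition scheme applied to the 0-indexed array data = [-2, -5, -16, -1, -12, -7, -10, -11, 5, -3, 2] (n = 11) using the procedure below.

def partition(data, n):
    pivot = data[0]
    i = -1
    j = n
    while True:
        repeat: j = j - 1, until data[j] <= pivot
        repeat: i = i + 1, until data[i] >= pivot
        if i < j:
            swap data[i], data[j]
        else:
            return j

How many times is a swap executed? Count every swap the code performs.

2

pivot=-2
j stops at 9 (-3), i stops at 0 (-2); swap ⇒ [-3, -5, -16, -1, -12, -7, -10, -11, 5, -2, 2]
j stops at 7 (-11), i stops at 3 (-1); swap ⇒ [-3, -5, -16, -11, -12, -7, -10, -1, 5, -2, 2]
j stops at 6, i stops at 7; i≥j ⇒ return 6. data=[-3, -5, -16, -11, -12, -7, -10, -1, 5, -2, 2]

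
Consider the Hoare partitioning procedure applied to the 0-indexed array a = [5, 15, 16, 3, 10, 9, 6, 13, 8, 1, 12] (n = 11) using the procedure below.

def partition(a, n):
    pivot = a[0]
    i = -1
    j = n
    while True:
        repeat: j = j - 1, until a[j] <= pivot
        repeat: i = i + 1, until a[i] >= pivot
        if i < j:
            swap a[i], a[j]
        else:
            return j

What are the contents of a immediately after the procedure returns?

[1, 3, 16, 15, 10, 9, 6, 13, 8, 5, 12]

pivot=5
j stops at 9 (1), i stops at 0 (5); swap ⇒ [1, 15, 16, 3, 10, 9, 6, 13, 8, 5, 12]
j stops at 3 (3), i stops at 1 (15); swap ⇒ [1, 3, 16, 15, 10, 9, 6, 13, 8, 5, 12]
j stops at 1, i stops at 2; i≥j ⇒ return 1. a=[1, 3, 16, 15, 10, 9, 6, 13, 8, 5, 12]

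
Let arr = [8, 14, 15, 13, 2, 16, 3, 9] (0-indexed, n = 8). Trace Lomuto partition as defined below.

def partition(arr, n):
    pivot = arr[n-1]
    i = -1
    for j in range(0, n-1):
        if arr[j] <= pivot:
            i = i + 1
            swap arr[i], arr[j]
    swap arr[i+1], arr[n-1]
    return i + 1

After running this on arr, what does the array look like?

[8, 2, 3, 9, 14, 16, 15, 13]

pivot = arr[7] = 9; i = -1
j=0: arr[0]=8 ≤ 9 → i=0, swap arr[0],arr[0] (no change) → [8, 14, 15, 13, 2, 16, 3, 9]
j=1: arr[1]=14 > 9 → no swap
j=2: arr[2]=15 > 9 → no swap
j=3: arr[3]=13 > 9 → no swap
j=4: arr[4]=2 ≤ 9 → i=1, swap arr[1],arr[4] → [8, 2, 15, 13, 14, 16, 3, 9]
j=5: arr[5]=16 > 9 → no swap
j=6: arr[6]=3 ≤ 9 → i=2, swap arr[2],arr[6] → [8, 2, 3, 13, 14, 16, 15, 9]
final swap arr[3],arr[7] → [8, 2, 3, 9, 14, 16, 15, 13]; return 3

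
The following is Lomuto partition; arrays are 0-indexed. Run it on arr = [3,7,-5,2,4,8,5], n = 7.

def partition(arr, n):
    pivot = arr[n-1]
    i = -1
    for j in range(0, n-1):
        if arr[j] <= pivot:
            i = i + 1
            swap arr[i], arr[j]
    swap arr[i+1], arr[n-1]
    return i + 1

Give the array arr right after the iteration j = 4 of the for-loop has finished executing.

pivot = arr[6] = 5; i = -1
j=0: arr[0]=3 ≤ 5 → i=0, swap arr[0],arr[0] (no change) → [3,7,-5,2,4,8,5]
j=1: arr[1]=7 > 5 → no swap
j=2: arr[2]=-5 ≤ 5 → i=1, swap arr[1],arr[2] → [3,-5,7,2,4,8,5]
j=3: arr[3]=2 ≤ 5 → i=2, swap arr[2],arr[3] → [3,-5,2,7,4,8,5]
j=4: arr[4]=4 ≤ 5 → i=3, swap arr[3],arr[4] → [3,-5,2,4,7,8,5]
(after j=4) arr = [3,-5,2,4,7,8,5]

[3,-5,2,4,7,8,5]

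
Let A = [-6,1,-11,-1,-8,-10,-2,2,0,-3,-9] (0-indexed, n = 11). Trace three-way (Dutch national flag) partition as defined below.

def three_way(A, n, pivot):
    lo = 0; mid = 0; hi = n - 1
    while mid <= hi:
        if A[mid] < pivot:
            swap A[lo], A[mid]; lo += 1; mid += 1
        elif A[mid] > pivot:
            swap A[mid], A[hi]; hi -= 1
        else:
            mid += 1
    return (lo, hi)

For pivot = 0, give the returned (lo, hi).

(8, 8)

pivot = 0; lo=0, mid=0, hi=10
A[mid]=-6<0: swap A[0],A[0]; lo=1,mid=1 → [-6,1,-11,-1,-8,-10,-2,2,0,-3,-9]
A[mid]=1>0: swap A[1],A[10]; hi=9 → [-6,-9,-11,-1,-8,-10,-2,2,0,-3,1]
A[mid]=-9<0: swap A[1],A[1]; lo=2,mid=2 → [-6,-9,-11,-1,-8,-10,-2,2,0,-3,1]
A[mid]=-11<0: swap A[2],A[2]; lo=3,mid=3 → [-6,-9,-11,-1,-8,-10,-2,2,0,-3,1]
A[mid]=-1<0: swap A[3],A[3]; lo=4,mid=4 → [-6,-9,-11,-1,-8,-10,-2,2,0,-3,1]
A[mid]=-8<0: swap A[4],A[4]; lo=5,mid=5 → [-6,-9,-11,-1,-8,-10,-2,2,0,-3,1]
A[mid]=-10<0: swap A[5],A[5]; lo=6,mid=6 → [-6,-9,-11,-1,-8,-10,-2,2,0,-3,1]
A[mid]=-2<0: swap A[6],A[6]; lo=7,mid=7 → [-6,-9,-11,-1,-8,-10,-2,2,0,-3,1]
A[mid]=2>0: swap A[7],A[9]; hi=8 → [-6,-9,-11,-1,-8,-10,-2,-3,0,2,1]
A[mid]=-3<0: swap A[7],A[7]; lo=8,mid=8 → [-6,-9,-11,-1,-8,-10,-2,-3,0,2,1]
A[mid]=0=0: mid=9
end: lo=8, hi=8; A = [-6,-9,-11,-1,-8,-10,-2,-3,0,2,1]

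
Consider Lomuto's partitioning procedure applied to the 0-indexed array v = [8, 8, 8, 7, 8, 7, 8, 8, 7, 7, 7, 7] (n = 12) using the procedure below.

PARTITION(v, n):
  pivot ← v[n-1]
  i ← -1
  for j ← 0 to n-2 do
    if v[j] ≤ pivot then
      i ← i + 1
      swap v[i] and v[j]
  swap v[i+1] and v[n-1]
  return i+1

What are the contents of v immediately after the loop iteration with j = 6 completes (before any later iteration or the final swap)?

[7, 7, 8, 8, 8, 8, 8, 8, 7, 7, 7, 7]

pivot = v[11] = 7; i = -1
j=0: v[0]=8 > 7 → no swap
j=1: v[1]=8 > 7 → no swap
j=2: v[2]=8 > 7 → no swap
j=3: v[3]=7 ≤ 7 → i=0, swap v[0],v[3] → [7, 8, 8, 8, 8, 7, 8, 8, 7, 7, 7, 7]
j=4: v[4]=8 > 7 → no swap
j=5: v[5]=7 ≤ 7 → i=1, swap v[1],v[5] → [7, 7, 8, 8, 8, 8, 8, 8, 7, 7, 7, 7]
j=6: v[6]=8 > 7 → no swap
(after j=6) v = [7, 7, 8, 8, 8, 8, 8, 8, 7, 7, 7, 7]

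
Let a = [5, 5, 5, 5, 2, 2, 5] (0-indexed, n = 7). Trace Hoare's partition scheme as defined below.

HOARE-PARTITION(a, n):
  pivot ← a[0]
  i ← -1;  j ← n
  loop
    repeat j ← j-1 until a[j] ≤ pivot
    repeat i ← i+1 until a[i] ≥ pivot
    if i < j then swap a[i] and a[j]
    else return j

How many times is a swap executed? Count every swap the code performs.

pivot=5
j stops at 6 (5), i stops at 0 (5); swap ⇒ [5, 5, 5, 5, 2, 2, 5]
j stops at 5 (2), i stops at 1 (5); swap ⇒ [5, 2, 5, 5, 2, 5, 5]
j stops at 4 (2), i stops at 2 (5); swap ⇒ [5, 2, 2, 5, 5, 5, 5]
j stops at 3, i stops at 3; i≥j ⇒ return 3. a=[5, 2, 2, 5, 5, 5, 5]

3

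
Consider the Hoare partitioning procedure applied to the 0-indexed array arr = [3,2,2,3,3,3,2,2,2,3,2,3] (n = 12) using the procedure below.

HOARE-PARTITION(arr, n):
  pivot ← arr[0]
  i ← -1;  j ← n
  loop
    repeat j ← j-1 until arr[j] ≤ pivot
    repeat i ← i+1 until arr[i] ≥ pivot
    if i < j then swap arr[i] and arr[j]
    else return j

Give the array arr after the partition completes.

pivot = arr[0] = 3; i = -1, j = 12
j→11 (arr[11]=3≤3), i→0 (arr[0]=3≥3); i<j, swap → [3,2,2,3,3,3,2,2,2,3,2,3]
j→10 (arr[10]=2≤3), i→3 (arr[3]=3≥3); i<j, swap → [3,2,2,2,3,3,2,2,2,3,3,3]
j→9 (arr[9]=3≤3), i→4 (arr[4]=3≥3); i<j, swap → [3,2,2,2,3,3,2,2,2,3,3,3]
j→8 (arr[8]=2≤3), i→5 (arr[5]=3≥3); i<j, swap → [3,2,2,2,3,2,2,2,3,3,3,3]
j→7, i→8; i≥j, return j=7. arr = [3,2,2,2,3,2,2,2,3,3,3,3]

[3,2,2,2,3,2,2,2,3,3,3,3]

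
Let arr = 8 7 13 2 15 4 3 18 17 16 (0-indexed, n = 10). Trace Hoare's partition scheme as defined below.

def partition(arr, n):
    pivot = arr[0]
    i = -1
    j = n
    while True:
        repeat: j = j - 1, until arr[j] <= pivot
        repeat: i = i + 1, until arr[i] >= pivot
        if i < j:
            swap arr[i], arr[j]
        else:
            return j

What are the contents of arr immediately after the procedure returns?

pivot = arr[0] = 8; i = -1, j = 10
j→6 (arr[6]=3≤8), i→0 (arr[0]=8≥8); i<j, swap → 3 7 13 2 15 4 8 18 17 16
j→5 (arr[5]=4≤8), i→2 (arr[2]=13≥8); i<j, swap → 3 7 4 2 15 13 8 18 17 16
j→3, i→4; i≥j, return j=3. arr = 3 7 4 2 15 13 8 18 17 16

3 7 4 2 15 13 8 18 17 16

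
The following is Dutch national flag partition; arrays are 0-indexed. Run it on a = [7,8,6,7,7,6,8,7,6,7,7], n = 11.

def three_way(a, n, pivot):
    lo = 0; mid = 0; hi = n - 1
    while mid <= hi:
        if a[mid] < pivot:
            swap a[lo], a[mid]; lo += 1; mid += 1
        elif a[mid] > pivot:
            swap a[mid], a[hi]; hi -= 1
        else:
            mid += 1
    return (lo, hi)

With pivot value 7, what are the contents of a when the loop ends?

[6,6,6,7,7,7,7,7,7,8,8]

pivot = 7; lo=0, mid=0, hi=10
a[mid]=7=7: mid=1
a[mid]=8>7: swap a[1],a[10]; hi=9 → [7,7,6,7,7,6,8,7,6,7,8]
a[mid]=7=7: mid=2
a[mid]=6<7: swap a[0],a[2]; lo=1,mid=3 → [6,7,7,7,7,6,8,7,6,7,8]
a[mid]=7=7: mid=4
a[mid]=7=7: mid=5
a[mid]=6<7: swap a[1],a[5]; lo=2,mid=6 → [6,6,7,7,7,7,8,7,6,7,8]
a[mid]=8>7: swap a[6],a[9]; hi=8 → [6,6,7,7,7,7,7,7,6,8,8]
a[mid]=7=7: mid=7
a[mid]=7=7: mid=8
a[mid]=6<7: swap a[2],a[8]; lo=3,mid=9 → [6,6,6,7,7,7,7,7,7,8,8]
end: lo=3, hi=8; a = [6,6,6,7,7,7,7,7,7,8,8]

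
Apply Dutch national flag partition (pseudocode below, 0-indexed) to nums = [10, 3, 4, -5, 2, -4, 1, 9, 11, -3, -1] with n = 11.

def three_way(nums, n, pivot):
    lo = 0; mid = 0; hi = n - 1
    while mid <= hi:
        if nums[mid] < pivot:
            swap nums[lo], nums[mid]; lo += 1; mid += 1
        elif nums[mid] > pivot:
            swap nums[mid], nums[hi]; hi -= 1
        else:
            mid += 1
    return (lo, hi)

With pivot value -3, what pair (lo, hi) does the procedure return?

lo=0 mid=0 hi=10
10>-3: swap(0,10), hi=9 ⇒ [-1, 3, 4, -5, 2, -4, 1, 9, 11, -3, 10]
-1>-3: swap(0,9), hi=8 ⇒ [-3, 3, 4, -5, 2, -4, 1, 9, 11, -1, 10]
-3=-3: mid=1
3>-3: swap(1,8), hi=7 ⇒ [-3, 11, 4, -5, 2, -4, 1, 9, 3, -1, 10]
11>-3: swap(1,7), hi=6 ⇒ [-3, 9, 4, -5, 2, -4, 1, 11, 3, -1, 10]
9>-3: swap(1,6), hi=5 ⇒ [-3, 1, 4, -5, 2, -4, 9, 11, 3, -1, 10]
1>-3: swap(1,5), hi=4 ⇒ [-3, -4, 4, -5, 2, 1, 9, 11, 3, -1, 10]
-4<-3: swap(0,1), lo=1 mid=2 ⇒ [-4, -3, 4, -5, 2, 1, 9, 11, 3, -1, 10]
4>-3: swap(2,4), hi=3 ⇒ [-4, -3, 2, -5, 4, 1, 9, 11, 3, -1, 10]
2>-3: swap(2,3), hi=2 ⇒ [-4, -3, -5, 2, 4, 1, 9, 11, 3, -1, 10]
-5<-3: swap(1,2), lo=2 mid=3 ⇒ [-4, -5, -3, 2, 4, 1, 9, 11, 3, -1, 10]
done. lo=2 hi=2; nums=[-4, -5, -3, 2, 4, 1, 9, 11, 3, -1, 10]

(2, 2)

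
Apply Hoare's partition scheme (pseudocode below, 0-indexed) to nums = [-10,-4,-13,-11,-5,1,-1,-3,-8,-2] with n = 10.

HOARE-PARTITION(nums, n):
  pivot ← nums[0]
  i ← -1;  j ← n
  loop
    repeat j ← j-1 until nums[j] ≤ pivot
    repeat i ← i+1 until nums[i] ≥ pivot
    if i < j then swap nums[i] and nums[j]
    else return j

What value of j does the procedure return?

pivot = nums[0] = -10; i = -1, j = 10
j→3 (nums[3]=-11≤-10), i→0 (nums[0]=-10≥-10); i<j, swap → [-11,-4,-13,-10,-5,1,-1,-3,-8,-2]
j→2 (nums[2]=-13≤-10), i→1 (nums[1]=-4≥-10); i<j, swap → [-11,-13,-4,-10,-5,1,-1,-3,-8,-2]
j→1, i→2; i≥j, return j=1. nums = [-11,-13,-4,-10,-5,1,-1,-3,-8,-2]

1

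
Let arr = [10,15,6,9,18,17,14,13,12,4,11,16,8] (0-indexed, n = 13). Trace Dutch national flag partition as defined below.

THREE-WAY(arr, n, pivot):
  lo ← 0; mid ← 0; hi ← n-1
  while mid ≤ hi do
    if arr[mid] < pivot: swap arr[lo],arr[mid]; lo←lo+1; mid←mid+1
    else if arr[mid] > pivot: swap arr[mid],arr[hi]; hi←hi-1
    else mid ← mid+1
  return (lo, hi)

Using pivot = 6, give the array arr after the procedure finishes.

[4,6,9,18,17,14,13,12,15,11,16,8,10]

pivot = 6; lo=0, mid=0, hi=12
arr[mid]=10>6: swap arr[0],arr[12]; hi=11 → [8,15,6,9,18,17,14,13,12,4,11,16,10]
arr[mid]=8>6: swap arr[0],arr[11]; hi=10 → [16,15,6,9,18,17,14,13,12,4,11,8,10]
arr[mid]=16>6: swap arr[0],arr[10]; hi=9 → [11,15,6,9,18,17,14,13,12,4,16,8,10]
arr[mid]=11>6: swap arr[0],arr[9]; hi=8 → [4,15,6,9,18,17,14,13,12,11,16,8,10]
arr[mid]=4<6: swap arr[0],arr[0]; lo=1,mid=1 → [4,15,6,9,18,17,14,13,12,11,16,8,10]
arr[mid]=15>6: swap arr[1],arr[8]; hi=7 → [4,12,6,9,18,17,14,13,15,11,16,8,10]
arr[mid]=12>6: swap arr[1],arr[7]; hi=6 → [4,13,6,9,18,17,14,12,15,11,16,8,10]
arr[mid]=13>6: swap arr[1],arr[6]; hi=5 → [4,14,6,9,18,17,13,12,15,11,16,8,10]
arr[mid]=14>6: swap arr[1],arr[5]; hi=4 → [4,17,6,9,18,14,13,12,15,11,16,8,10]
arr[mid]=17>6: swap arr[1],arr[4]; hi=3 → [4,18,6,9,17,14,13,12,15,11,16,8,10]
arr[mid]=18>6: swap arr[1],arr[3]; hi=2 → [4,9,6,18,17,14,13,12,15,11,16,8,10]
arr[mid]=9>6: swap arr[1],arr[2]; hi=1 → [4,6,9,18,17,14,13,12,15,11,16,8,10]
arr[mid]=6=6: mid=2
end: lo=1, hi=1; arr = [4,6,9,18,17,14,13,12,15,11,16,8,10]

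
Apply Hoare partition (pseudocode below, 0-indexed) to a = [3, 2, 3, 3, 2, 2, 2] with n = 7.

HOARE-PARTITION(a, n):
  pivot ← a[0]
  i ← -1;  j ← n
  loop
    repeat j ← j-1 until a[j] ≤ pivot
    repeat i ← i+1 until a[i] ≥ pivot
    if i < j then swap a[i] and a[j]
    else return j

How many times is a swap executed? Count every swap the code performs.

pivot = a[0] = 3; i = -1, j = 7
j→6 (a[6]=2≤3), i→0 (a[0]=3≥3); i<j, swap → [2, 2, 3, 3, 2, 2, 3]
j→5 (a[5]=2≤3), i→2 (a[2]=3≥3); i<j, swap → [2, 2, 2, 3, 2, 3, 3]
j→4 (a[4]=2≤3), i→3 (a[3]=3≥3); i<j, swap → [2, 2, 2, 2, 3, 3, 3]
j→3, i→4; i≥j, return j=3. a = [2, 2, 2, 2, 3, 3, 3]

3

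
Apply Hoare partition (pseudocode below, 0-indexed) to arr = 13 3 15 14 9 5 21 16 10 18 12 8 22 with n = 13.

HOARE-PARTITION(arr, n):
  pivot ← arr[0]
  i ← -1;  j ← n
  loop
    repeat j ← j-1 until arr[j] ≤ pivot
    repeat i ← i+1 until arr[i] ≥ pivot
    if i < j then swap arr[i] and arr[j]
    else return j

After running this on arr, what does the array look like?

8 3 12 10 9 5 21 16 14 18 15 13 22

pivot=13
j stops at 11 (8), i stops at 0 (13); swap ⇒ 8 3 15 14 9 5 21 16 10 18 12 13 22
j stops at 10 (12), i stops at 2 (15); swap ⇒ 8 3 12 14 9 5 21 16 10 18 15 13 22
j stops at 8 (10), i stops at 3 (14); swap ⇒ 8 3 12 10 9 5 21 16 14 18 15 13 22
j stops at 5, i stops at 6; i≥j ⇒ return 5. arr=8 3 12 10 9 5 21 16 14 18 15 13 22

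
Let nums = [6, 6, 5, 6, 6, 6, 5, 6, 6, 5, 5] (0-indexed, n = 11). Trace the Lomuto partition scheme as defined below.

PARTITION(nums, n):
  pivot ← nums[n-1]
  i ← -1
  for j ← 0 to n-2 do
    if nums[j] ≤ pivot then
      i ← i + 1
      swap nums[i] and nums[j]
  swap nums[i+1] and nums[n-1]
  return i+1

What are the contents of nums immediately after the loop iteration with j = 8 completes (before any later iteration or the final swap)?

pivot = nums[10] = 5; i = -1
j=0: nums[0]=6 > 5 → no swap
j=1: nums[1]=6 > 5 → no swap
j=2: nums[2]=5 ≤ 5 → i=0, swap nums[0],nums[2] → [5, 6, 6, 6, 6, 6, 5, 6, 6, 5, 5]
j=3: nums[3]=6 > 5 → no swap
j=4: nums[4]=6 > 5 → no swap
j=5: nums[5]=6 > 5 → no swap
j=6: nums[6]=5 ≤ 5 → i=1, swap nums[1],nums[6] → [5, 5, 6, 6, 6, 6, 6, 6, 6, 5, 5]
j=7: nums[7]=6 > 5 → no swap
j=8: nums[8]=6 > 5 → no swap
(after j=8) nums = [5, 5, 6, 6, 6, 6, 6, 6, 6, 5, 5]

[5, 5, 6, 6, 6, 6, 6, 6, 6, 5, 5]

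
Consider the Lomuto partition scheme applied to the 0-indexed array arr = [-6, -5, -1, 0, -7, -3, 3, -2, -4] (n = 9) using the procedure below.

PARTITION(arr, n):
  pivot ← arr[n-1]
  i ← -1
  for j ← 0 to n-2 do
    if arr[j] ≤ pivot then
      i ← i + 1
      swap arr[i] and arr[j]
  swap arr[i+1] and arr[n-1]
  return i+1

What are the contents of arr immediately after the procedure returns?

[-6, -5, -7, -4, -1, -3, 3, -2, 0]

pivot=-4, i=-1
j=0: -6≤-4, i=0, swap(0,0) ⇒ [-6, -5, -1, 0, -7, -3, 3, -2, -4]
j=1: -5≤-4, i=1, swap(1,1) ⇒ [-6, -5, -1, 0, -7, -3, 3, -2, -4]
j=2: -1>-4, skip
j=3: 0>-4, skip
j=4: -7≤-4, i=2, swap(2,4) ⇒ [-6, -5, -7, 0, -1, -3, 3, -2, -4]
j=5: -3>-4, skip
j=6: 3>-4, skip
j=7: -2>-4, skip
swap(3,8) ⇒ [-6, -5, -7, -4, -1, -3, 3, -2, 0]; return 3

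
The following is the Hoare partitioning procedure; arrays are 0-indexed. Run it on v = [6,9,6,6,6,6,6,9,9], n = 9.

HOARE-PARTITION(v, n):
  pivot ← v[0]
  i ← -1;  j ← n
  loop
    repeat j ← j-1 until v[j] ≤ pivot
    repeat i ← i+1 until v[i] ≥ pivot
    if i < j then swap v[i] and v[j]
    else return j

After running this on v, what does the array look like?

pivot = v[0] = 6; i = -1, j = 9
j→6 (v[6]=6≤6), i→0 (v[0]=6≥6); i<j, swap → [6,9,6,6,6,6,6,9,9]
j→5 (v[5]=6≤6), i→1 (v[1]=9≥6); i<j, swap → [6,6,6,6,6,9,6,9,9]
j→4 (v[4]=6≤6), i→2 (v[2]=6≥6); i<j, swap → [6,6,6,6,6,9,6,9,9]
j→3, i→3; i≥j, return j=3. v = [6,6,6,6,6,9,6,9,9]

[6,6,6,6,6,9,6,9,9]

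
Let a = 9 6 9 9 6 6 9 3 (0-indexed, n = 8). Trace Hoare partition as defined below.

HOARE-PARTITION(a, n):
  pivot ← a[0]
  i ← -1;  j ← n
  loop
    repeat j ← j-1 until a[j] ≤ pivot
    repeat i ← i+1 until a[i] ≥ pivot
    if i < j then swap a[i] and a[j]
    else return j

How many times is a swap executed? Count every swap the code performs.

pivot=9
j stops at 7 (3), i stops at 0 (9); swap ⇒ 3 6 9 9 6 6 9 9
j stops at 6 (9), i stops at 2 (9); swap ⇒ 3 6 9 9 6 6 9 9
j stops at 5 (6), i stops at 3 (9); swap ⇒ 3 6 9 6 6 9 9 9
j stops at 4, i stops at 5; i≥j ⇒ return 4. a=3 6 9 6 6 9 9 9

3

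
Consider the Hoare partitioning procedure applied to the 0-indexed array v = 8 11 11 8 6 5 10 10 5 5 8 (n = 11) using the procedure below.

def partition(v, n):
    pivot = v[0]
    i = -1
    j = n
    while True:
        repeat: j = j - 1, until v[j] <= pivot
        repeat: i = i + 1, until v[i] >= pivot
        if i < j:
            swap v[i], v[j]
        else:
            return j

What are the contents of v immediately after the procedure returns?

pivot = v[0] = 8; i = -1, j = 11
j→10 (v[10]=8≤8), i→0 (v[0]=8≥8); i<j, swap → 8 11 11 8 6 5 10 10 5 5 8
j→9 (v[9]=5≤8), i→1 (v[1]=11≥8); i<j, swap → 8 5 11 8 6 5 10 10 5 11 8
j→8 (v[8]=5≤8), i→2 (v[2]=11≥8); i<j, swap → 8 5 5 8 6 5 10 10 11 11 8
j→5 (v[5]=5≤8), i→3 (v[3]=8≥8); i<j, swap → 8 5 5 5 6 8 10 10 11 11 8
j→4, i→5; i≥j, return j=4. v = 8 5 5 5 6 8 10 10 11 11 8

8 5 5 5 6 8 10 10 11 11 8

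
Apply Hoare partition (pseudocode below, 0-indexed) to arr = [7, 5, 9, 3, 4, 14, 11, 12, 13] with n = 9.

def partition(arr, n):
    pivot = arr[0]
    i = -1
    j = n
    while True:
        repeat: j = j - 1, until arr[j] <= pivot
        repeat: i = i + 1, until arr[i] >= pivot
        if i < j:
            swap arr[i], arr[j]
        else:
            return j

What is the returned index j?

pivot=7
j stops at 4 (4), i stops at 0 (7); swap ⇒ [4, 5, 9, 3, 7, 14, 11, 12, 13]
j stops at 3 (3), i stops at 2 (9); swap ⇒ [4, 5, 3, 9, 7, 14, 11, 12, 13]
j stops at 2, i stops at 3; i≥j ⇒ return 2. arr=[4, 5, 3, 9, 7, 14, 11, 12, 13]

2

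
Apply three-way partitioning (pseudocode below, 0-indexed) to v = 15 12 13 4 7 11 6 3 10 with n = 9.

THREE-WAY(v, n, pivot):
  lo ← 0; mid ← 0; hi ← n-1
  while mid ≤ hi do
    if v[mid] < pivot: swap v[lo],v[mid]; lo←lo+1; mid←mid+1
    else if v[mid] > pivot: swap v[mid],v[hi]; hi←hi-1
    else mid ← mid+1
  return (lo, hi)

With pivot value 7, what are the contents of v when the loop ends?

3 6 4 7 11 13 12 10 15

lo=0 mid=0 hi=8
15>7: swap(0,8), hi=7 ⇒ 10 12 13 4 7 11 6 3 15
10>7: swap(0,7), hi=6 ⇒ 3 12 13 4 7 11 6 10 15
3<7: swap(0,0), lo=1 mid=1 ⇒ 3 12 13 4 7 11 6 10 15
12>7: swap(1,6), hi=5 ⇒ 3 6 13 4 7 11 12 10 15
6<7: swap(1,1), lo=2 mid=2 ⇒ 3 6 13 4 7 11 12 10 15
13>7: swap(2,5), hi=4 ⇒ 3 6 11 4 7 13 12 10 15
11>7: swap(2,4), hi=3 ⇒ 3 6 7 4 11 13 12 10 15
7=7: mid=3
4<7: swap(2,3), lo=3 mid=4 ⇒ 3 6 4 7 11 13 12 10 15
done. lo=3 hi=3; v=3 6 4 7 11 13 12 10 15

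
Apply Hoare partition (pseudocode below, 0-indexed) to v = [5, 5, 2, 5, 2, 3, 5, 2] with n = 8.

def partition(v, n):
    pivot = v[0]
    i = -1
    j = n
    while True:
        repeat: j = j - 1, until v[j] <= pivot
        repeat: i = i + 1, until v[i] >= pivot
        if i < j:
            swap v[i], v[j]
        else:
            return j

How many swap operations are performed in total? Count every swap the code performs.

pivot = v[0] = 5; i = -1, j = 8
j→7 (v[7]=2≤5), i→0 (v[0]=5≥5); i<j, swap → [2, 5, 2, 5, 2, 3, 5, 5]
j→6 (v[6]=5≤5), i→1 (v[1]=5≥5); i<j, swap → [2, 5, 2, 5, 2, 3, 5, 5]
j→5 (v[5]=3≤5), i→3 (v[3]=5≥5); i<j, swap → [2, 5, 2, 3, 2, 5, 5, 5]
j→4, i→5; i≥j, return j=4. v = [2, 5, 2, 3, 2, 5, 5, 5]

3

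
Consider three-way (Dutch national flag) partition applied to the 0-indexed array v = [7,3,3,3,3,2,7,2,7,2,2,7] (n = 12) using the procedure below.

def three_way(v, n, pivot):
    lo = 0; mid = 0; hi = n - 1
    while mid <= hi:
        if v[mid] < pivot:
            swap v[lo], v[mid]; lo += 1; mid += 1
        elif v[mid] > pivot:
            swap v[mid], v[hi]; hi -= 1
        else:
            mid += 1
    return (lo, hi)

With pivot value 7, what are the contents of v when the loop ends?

[3,3,3,3,2,2,2,2,7,7,7,7]

pivot = 7; lo=0, mid=0, hi=11
v[mid]=7=7: mid=1
v[mid]=3<7: swap v[0],v[1]; lo=1,mid=2 → [3,7,3,3,3,2,7,2,7,2,2,7]
v[mid]=3<7: swap v[1],v[2]; lo=2,mid=3 → [3,3,7,3,3,2,7,2,7,2,2,7]
v[mid]=3<7: swap v[2],v[3]; lo=3,mid=4 → [3,3,3,7,3,2,7,2,7,2,2,7]
v[mid]=3<7: swap v[3],v[4]; lo=4,mid=5 → [3,3,3,3,7,2,7,2,7,2,2,7]
v[mid]=2<7: swap v[4],v[5]; lo=5,mid=6 → [3,3,3,3,2,7,7,2,7,2,2,7]
v[mid]=7=7: mid=7
v[mid]=2<7: swap v[5],v[7]; lo=6,mid=8 → [3,3,3,3,2,2,7,7,7,2,2,7]
v[mid]=7=7: mid=9
v[mid]=2<7: swap v[6],v[9]; lo=7,mid=10 → [3,3,3,3,2,2,2,7,7,7,2,7]
v[mid]=2<7: swap v[7],v[10]; lo=8,mid=11 → [3,3,3,3,2,2,2,2,7,7,7,7]
v[mid]=7=7: mid=12
end: lo=8, hi=11; v = [3,3,3,3,2,2,2,2,7,7,7,7]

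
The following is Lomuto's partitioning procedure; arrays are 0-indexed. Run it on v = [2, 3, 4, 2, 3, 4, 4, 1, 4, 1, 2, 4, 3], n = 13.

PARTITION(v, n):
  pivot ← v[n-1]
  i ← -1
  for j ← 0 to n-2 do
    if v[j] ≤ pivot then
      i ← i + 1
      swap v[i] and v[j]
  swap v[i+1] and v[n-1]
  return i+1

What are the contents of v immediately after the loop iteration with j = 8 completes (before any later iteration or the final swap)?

pivot=3, i=-1
j=0: 2≤3, i=0, swap(0,0) ⇒ [2, 3, 4, 2, 3, 4, 4, 1, 4, 1, 2, 4, 3]
j=1: 3≤3, i=1, swap(1,1) ⇒ [2, 3, 4, 2, 3, 4, 4, 1, 4, 1, 2, 4, 3]
j=2: 4>3, skip
j=3: 2≤3, i=2, swap(2,3) ⇒ [2, 3, 2, 4, 3, 4, 4, 1, 4, 1, 2, 4, 3]
j=4: 3≤3, i=3, swap(3,4) ⇒ [2, 3, 2, 3, 4, 4, 4, 1, 4, 1, 2, 4, 3]
j=5: 4>3, skip
j=6: 4>3, skip
j=7: 1≤3, i=4, swap(4,7) ⇒ [2, 3, 2, 3, 1, 4, 4, 4, 4, 1, 2, 4, 3]
j=8: 4>3, skip
(after j=8) v = [2, 3, 2, 3, 1, 4, 4, 4, 4, 1, 2, 4, 3]

[2, 3, 2, 3, 1, 4, 4, 4, 4, 1, 2, 4, 3]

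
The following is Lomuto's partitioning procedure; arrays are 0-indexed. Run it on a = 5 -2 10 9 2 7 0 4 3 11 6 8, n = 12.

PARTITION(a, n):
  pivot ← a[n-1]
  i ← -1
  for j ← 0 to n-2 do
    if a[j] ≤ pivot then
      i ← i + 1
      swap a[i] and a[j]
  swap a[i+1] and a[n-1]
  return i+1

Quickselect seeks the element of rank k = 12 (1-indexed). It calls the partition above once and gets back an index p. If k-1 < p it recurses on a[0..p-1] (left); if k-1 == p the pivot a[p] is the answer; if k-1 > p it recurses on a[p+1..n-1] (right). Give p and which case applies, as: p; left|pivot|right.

8; right

pivot = a[11] = 8; i = -1
j=0: a[0]=5 ≤ 8 → i=0, swap a[0],a[0] (no change) → 5 -2 10 9 2 7 0 4 3 11 6 8
j=1: a[1]=-2 ≤ 8 → i=1, swap a[1],a[1] (no change) → 5 -2 10 9 2 7 0 4 3 11 6 8
j=2: a[2]=10 > 8 → no swap
j=3: a[3]=9 > 8 → no swap
j=4: a[4]=2 ≤ 8 → i=2, swap a[2],a[4] → 5 -2 2 9 10 7 0 4 3 11 6 8
j=5: a[5]=7 ≤ 8 → i=3, swap a[3],a[5] → 5 -2 2 7 10 9 0 4 3 11 6 8
j=6: a[6]=0 ≤ 8 → i=4, swap a[4],a[6] → 5 -2 2 7 0 9 10 4 3 11 6 8
j=7: a[7]=4 ≤ 8 → i=5, swap a[5],a[7] → 5 -2 2 7 0 4 10 9 3 11 6 8
j=8: a[8]=3 ≤ 8 → i=6, swap a[6],a[8] → 5 -2 2 7 0 4 3 9 10 11 6 8
j=9: a[9]=11 > 8 → no swap
j=10: a[10]=6 ≤ 8 → i=7, swap a[7],a[10] → 5 -2 2 7 0 4 3 6 10 11 9 8
final swap a[8],a[11] → 5 -2 2 7 0 4 3 6 8 11 9 10; return 8
p = 8; k-1 = 11 > 8 ⇒ right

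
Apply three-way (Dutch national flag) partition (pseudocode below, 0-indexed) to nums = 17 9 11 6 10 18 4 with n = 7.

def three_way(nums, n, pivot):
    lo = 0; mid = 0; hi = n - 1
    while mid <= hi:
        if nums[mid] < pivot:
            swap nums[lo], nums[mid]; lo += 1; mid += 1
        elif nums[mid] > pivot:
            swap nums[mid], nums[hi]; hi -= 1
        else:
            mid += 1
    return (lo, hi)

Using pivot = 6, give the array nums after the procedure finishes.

lo=0 mid=0 hi=6
17>6: swap(0,6), hi=5 ⇒ 4 9 11 6 10 18 17
4<6: swap(0,0), lo=1 mid=1 ⇒ 4 9 11 6 10 18 17
9>6: swap(1,5), hi=4 ⇒ 4 18 11 6 10 9 17
18>6: swap(1,4), hi=3 ⇒ 4 10 11 6 18 9 17
10>6: swap(1,3), hi=2 ⇒ 4 6 11 10 18 9 17
6=6: mid=2
11>6: swap(2,2), hi=1 ⇒ 4 6 11 10 18 9 17
done. lo=1 hi=1; nums=4 6 11 10 18 9 17

4 6 11 10 18 9 17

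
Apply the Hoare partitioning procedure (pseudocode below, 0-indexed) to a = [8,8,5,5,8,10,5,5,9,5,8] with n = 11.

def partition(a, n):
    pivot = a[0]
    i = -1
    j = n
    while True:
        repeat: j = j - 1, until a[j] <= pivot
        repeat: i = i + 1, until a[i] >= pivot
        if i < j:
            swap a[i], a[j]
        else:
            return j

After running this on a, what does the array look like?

[8,5,5,5,5,5,10,8,9,8,8]

pivot = a[0] = 8; i = -1, j = 11
j→10 (a[10]=8≤8), i→0 (a[0]=8≥8); i<j, swap → [8,8,5,5,8,10,5,5,9,5,8]
j→9 (a[9]=5≤8), i→1 (a[1]=8≥8); i<j, swap → [8,5,5,5,8,10,5,5,9,8,8]
j→7 (a[7]=5≤8), i→4 (a[4]=8≥8); i<j, swap → [8,5,5,5,5,10,5,8,9,8,8]
j→6 (a[6]=5≤8), i→5 (a[5]=10≥8); i<j, swap → [8,5,5,5,5,5,10,8,9,8,8]
j→5, i→6; i≥j, return j=5. a = [8,5,5,5,5,5,10,8,9,8,8]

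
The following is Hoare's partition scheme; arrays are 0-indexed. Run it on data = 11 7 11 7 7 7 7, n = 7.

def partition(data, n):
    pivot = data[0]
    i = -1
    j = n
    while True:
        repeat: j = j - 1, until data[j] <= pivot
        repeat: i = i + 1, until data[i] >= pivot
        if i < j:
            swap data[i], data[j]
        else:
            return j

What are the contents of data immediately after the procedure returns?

7 7 7 7 7 11 11

pivot=11
j stops at 6 (7), i stops at 0 (11); swap ⇒ 7 7 11 7 7 7 11
j stops at 5 (7), i stops at 2 (11); swap ⇒ 7 7 7 7 7 11 11
j stops at 4, i stops at 5; i≥j ⇒ return 4. data=7 7 7 7 7 11 11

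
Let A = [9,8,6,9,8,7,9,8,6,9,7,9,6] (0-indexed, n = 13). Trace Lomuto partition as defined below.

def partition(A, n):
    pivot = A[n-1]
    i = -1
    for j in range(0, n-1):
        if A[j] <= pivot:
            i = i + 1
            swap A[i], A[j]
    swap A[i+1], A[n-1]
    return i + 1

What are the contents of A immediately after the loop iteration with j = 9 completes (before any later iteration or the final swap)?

[6,6,9,9,8,7,9,8,8,9,7,9,6]

pivot = A[12] = 6; i = -1
j=0: A[0]=9 > 6 → no swap
j=1: A[1]=8 > 6 → no swap
j=2: A[2]=6 ≤ 6 → i=0, swap A[0],A[2] → [6,8,9,9,8,7,9,8,6,9,7,9,6]
j=3: A[3]=9 > 6 → no swap
j=4: A[4]=8 > 6 → no swap
j=5: A[5]=7 > 6 → no swap
j=6: A[6]=9 > 6 → no swap
j=7: A[7]=8 > 6 → no swap
j=8: A[8]=6 ≤ 6 → i=1, swap A[1],A[8] → [6,6,9,9,8,7,9,8,8,9,7,9,6]
j=9: A[9]=9 > 6 → no swap
(after j=9) A = [6,6,9,9,8,7,9,8,8,9,7,9,6]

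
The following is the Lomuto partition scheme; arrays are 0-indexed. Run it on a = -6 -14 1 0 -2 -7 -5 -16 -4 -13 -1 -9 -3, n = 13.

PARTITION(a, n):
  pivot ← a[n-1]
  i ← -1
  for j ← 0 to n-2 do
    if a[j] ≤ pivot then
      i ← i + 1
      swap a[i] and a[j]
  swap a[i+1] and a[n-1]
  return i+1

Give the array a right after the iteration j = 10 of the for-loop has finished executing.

pivot=-3, i=-1
j=0: -6≤-3, i=0, swap(0,0) ⇒ -6 -14 1 0 -2 -7 -5 -16 -4 -13 -1 -9 -3
j=1: -14≤-3, i=1, swap(1,1) ⇒ -6 -14 1 0 -2 -7 -5 -16 -4 -13 -1 -9 -3
j=2: 1>-3, skip
j=3: 0>-3, skip
j=4: -2>-3, skip
j=5: -7≤-3, i=2, swap(2,5) ⇒ -6 -14 -7 0 -2 1 -5 -16 -4 -13 -1 -9 -3
j=6: -5≤-3, i=3, swap(3,6) ⇒ -6 -14 -7 -5 -2 1 0 -16 -4 -13 -1 -9 -3
j=7: -16≤-3, i=4, swap(4,7) ⇒ -6 -14 -7 -5 -16 1 0 -2 -4 -13 -1 -9 -3
j=8: -4≤-3, i=5, swap(5,8) ⇒ -6 -14 -7 -5 -16 -4 0 -2 1 -13 -1 -9 -3
j=9: -13≤-3, i=6, swap(6,9) ⇒ -6 -14 -7 -5 -16 -4 -13 -2 1 0 -1 -9 -3
j=10: -1>-3, skip
(after j=10) a = -6 -14 -7 -5 -16 -4 -13 -2 1 0 -1 -9 -3

-6 -14 -7 -5 -16 -4 -13 -2 1 0 -1 -9 -3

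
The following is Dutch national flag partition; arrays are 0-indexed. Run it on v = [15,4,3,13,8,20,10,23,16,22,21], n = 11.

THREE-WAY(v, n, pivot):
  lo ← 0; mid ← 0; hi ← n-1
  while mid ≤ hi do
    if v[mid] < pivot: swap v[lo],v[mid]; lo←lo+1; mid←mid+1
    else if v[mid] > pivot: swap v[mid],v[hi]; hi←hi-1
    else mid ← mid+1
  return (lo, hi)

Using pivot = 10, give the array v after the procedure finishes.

[4,3,8,10,20,13,23,16,22,21,15]

lo=0 mid=0 hi=10
15>10: swap(0,10), hi=9 ⇒ [21,4,3,13,8,20,10,23,16,22,15]
21>10: swap(0,9), hi=8 ⇒ [22,4,3,13,8,20,10,23,16,21,15]
22>10: swap(0,8), hi=7 ⇒ [16,4,3,13,8,20,10,23,22,21,15]
16>10: swap(0,7), hi=6 ⇒ [23,4,3,13,8,20,10,16,22,21,15]
23>10: swap(0,6), hi=5 ⇒ [10,4,3,13,8,20,23,16,22,21,15]
10=10: mid=1
4<10: swap(0,1), lo=1 mid=2 ⇒ [4,10,3,13,8,20,23,16,22,21,15]
3<10: swap(1,2), lo=2 mid=3 ⇒ [4,3,10,13,8,20,23,16,22,21,15]
13>10: swap(3,5), hi=4 ⇒ [4,3,10,20,8,13,23,16,22,21,15]
20>10: swap(3,4), hi=3 ⇒ [4,3,10,8,20,13,23,16,22,21,15]
8<10: swap(2,3), lo=3 mid=4 ⇒ [4,3,8,10,20,13,23,16,22,21,15]
done. lo=3 hi=3; v=[4,3,8,10,20,13,23,16,22,21,15]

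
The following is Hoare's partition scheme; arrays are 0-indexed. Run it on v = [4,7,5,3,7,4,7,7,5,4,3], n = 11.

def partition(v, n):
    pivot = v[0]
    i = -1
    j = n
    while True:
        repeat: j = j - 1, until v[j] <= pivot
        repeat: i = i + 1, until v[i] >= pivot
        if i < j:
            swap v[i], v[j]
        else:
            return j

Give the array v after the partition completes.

pivot=4
j stops at 10 (3), i stops at 0 (4); swap ⇒ [3,7,5,3,7,4,7,7,5,4,4]
j stops at 9 (4), i stops at 1 (7); swap ⇒ [3,4,5,3,7,4,7,7,5,7,4]
j stops at 5 (4), i stops at 2 (5); swap ⇒ [3,4,4,3,7,5,7,7,5,7,4]
j stops at 3, i stops at 4; i≥j ⇒ return 3. v=[3,4,4,3,7,5,7,7,5,7,4]

[3,4,4,3,7,5,7,7,5,7,4]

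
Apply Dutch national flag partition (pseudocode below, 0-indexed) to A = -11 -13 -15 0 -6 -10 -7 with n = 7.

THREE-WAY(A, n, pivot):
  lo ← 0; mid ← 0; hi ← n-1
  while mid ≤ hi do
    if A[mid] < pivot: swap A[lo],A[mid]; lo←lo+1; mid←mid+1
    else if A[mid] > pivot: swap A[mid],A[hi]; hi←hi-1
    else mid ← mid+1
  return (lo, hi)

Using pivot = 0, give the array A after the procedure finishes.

lo=0 mid=0 hi=6
-11<0: swap(0,0), lo=1 mid=1 ⇒ -11 -13 -15 0 -6 -10 -7
-13<0: swap(1,1), lo=2 mid=2 ⇒ -11 -13 -15 0 -6 -10 -7
-15<0: swap(2,2), lo=3 mid=3 ⇒ -11 -13 -15 0 -6 -10 -7
0=0: mid=4
-6<0: swap(3,4), lo=4 mid=5 ⇒ -11 -13 -15 -6 0 -10 -7
-10<0: swap(4,5), lo=5 mid=6 ⇒ -11 -13 -15 -6 -10 0 -7
-7<0: swap(5,6), lo=6 mid=7 ⇒ -11 -13 -15 -6 -10 -7 0
done. lo=6 hi=6; A=-11 -13 -15 -6 -10 -7 0

-11 -13 -15 -6 -10 -7 0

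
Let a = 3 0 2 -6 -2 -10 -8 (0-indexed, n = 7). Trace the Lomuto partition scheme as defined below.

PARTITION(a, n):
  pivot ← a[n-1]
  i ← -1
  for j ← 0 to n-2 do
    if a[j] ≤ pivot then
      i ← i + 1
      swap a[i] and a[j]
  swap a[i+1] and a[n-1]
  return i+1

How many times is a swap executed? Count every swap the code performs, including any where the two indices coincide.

2

pivot=-8, i=-1
j=0: 3>-8, skip
j=1: 0>-8, skip
j=2: 2>-8, skip
j=3: -6>-8, skip
j=4: -2>-8, skip
j=5: -10≤-8, i=0, swap(0,5) ⇒ -10 0 2 -6 -2 3 -8
swap(1,6) ⇒ -10 -8 2 -6 -2 3 0; return 1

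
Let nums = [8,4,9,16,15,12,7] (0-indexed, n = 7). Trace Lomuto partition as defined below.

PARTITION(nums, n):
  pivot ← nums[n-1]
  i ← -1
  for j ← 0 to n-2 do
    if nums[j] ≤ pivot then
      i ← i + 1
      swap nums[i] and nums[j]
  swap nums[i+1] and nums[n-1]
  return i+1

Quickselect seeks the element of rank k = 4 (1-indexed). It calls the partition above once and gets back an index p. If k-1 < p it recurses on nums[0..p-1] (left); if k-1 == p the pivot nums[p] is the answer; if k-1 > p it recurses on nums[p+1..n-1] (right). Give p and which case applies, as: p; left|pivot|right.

pivot=7, i=-1
j=0: 8>7, skip
j=1: 4≤7, i=0, swap(0,1) ⇒ [4,8,9,16,15,12,7]
j=2: 9>7, skip
j=3: 16>7, skip
j=4: 15>7, skip
j=5: 12>7, skip
swap(1,6) ⇒ [4,7,9,16,15,12,8]; return 1
p = 1; k-1 = 3 > 1 ⇒ right

1; right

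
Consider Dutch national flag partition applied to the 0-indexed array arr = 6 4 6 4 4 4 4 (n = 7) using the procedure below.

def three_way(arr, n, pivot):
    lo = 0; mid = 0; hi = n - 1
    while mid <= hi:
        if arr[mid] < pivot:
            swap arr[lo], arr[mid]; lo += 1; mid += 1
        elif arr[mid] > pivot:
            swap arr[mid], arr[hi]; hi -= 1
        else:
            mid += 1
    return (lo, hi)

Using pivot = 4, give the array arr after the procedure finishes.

pivot = 4; lo=0, mid=0, hi=6
arr[mid]=6>4: swap arr[0],arr[6]; hi=5 → 4 4 6 4 4 4 6
arr[mid]=4=4: mid=1
arr[mid]=4=4: mid=2
arr[mid]=6>4: swap arr[2],arr[5]; hi=4 → 4 4 4 4 4 6 6
arr[mid]=4=4: mid=3
arr[mid]=4=4: mid=4
arr[mid]=4=4: mid=5
end: lo=0, hi=4; arr = 4 4 4 4 4 6 6

4 4 4 4 4 6 6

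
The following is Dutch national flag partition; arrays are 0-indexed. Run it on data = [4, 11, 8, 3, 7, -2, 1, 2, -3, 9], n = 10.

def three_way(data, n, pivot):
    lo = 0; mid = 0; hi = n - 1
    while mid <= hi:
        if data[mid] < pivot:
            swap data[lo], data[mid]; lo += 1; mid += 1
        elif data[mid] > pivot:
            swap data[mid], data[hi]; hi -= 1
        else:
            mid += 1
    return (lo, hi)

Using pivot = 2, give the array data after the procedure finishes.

lo=0 mid=0 hi=9
4>2: swap(0,9), hi=8 ⇒ [9, 11, 8, 3, 7, -2, 1, 2, -3, 4]
9>2: swap(0,8), hi=7 ⇒ [-3, 11, 8, 3, 7, -2, 1, 2, 9, 4]
-3<2: swap(0,0), lo=1 mid=1 ⇒ [-3, 11, 8, 3, 7, -2, 1, 2, 9, 4]
11>2: swap(1,7), hi=6 ⇒ [-3, 2, 8, 3, 7, -2, 1, 11, 9, 4]
2=2: mid=2
8>2: swap(2,6), hi=5 ⇒ [-3, 2, 1, 3, 7, -2, 8, 11, 9, 4]
1<2: swap(1,2), lo=2 mid=3 ⇒ [-3, 1, 2, 3, 7, -2, 8, 11, 9, 4]
3>2: swap(3,5), hi=4 ⇒ [-3, 1, 2, -2, 7, 3, 8, 11, 9, 4]
-2<2: swap(2,3), lo=3 mid=4 ⇒ [-3, 1, -2, 2, 7, 3, 8, 11, 9, 4]
7>2: swap(4,4), hi=3 ⇒ [-3, 1, -2, 2, 7, 3, 8, 11, 9, 4]
done. lo=3 hi=3; data=[-3, 1, -2, 2, 7, 3, 8, 11, 9, 4]

[-3, 1, -2, 2, 7, 3, 8, 11, 9, 4]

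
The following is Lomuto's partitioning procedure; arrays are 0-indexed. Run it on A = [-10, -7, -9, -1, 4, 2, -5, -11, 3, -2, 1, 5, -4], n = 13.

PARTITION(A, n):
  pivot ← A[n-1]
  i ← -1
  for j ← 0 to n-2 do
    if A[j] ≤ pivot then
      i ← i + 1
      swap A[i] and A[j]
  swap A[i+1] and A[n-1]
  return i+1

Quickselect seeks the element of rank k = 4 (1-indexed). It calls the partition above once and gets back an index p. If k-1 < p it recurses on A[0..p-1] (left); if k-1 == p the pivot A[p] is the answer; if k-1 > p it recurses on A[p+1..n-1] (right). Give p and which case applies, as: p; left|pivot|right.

pivot=-4, i=-1
j=0: -10≤-4, i=0, swap(0,0) ⇒ [-10, -7, -9, -1, 4, 2, -5, -11, 3, -2, 1, 5, -4]
j=1: -7≤-4, i=1, swap(1,1) ⇒ [-10, -7, -9, -1, 4, 2, -5, -11, 3, -2, 1, 5, -4]
j=2: -9≤-4, i=2, swap(2,2) ⇒ [-10, -7, -9, -1, 4, 2, -5, -11, 3, -2, 1, 5, -4]
j=3: -1>-4, skip
j=4: 4>-4, skip
j=5: 2>-4, skip
j=6: -5≤-4, i=3, swap(3,6) ⇒ [-10, -7, -9, -5, 4, 2, -1, -11, 3, -2, 1, 5, -4]
j=7: -11≤-4, i=4, swap(4,7) ⇒ [-10, -7, -9, -5, -11, 2, -1, 4, 3, -2, 1, 5, -4]
j=8: 3>-4, skip
j=9: -2>-4, skip
j=10: 1>-4, skip
j=11: 5>-4, skip
swap(5,12) ⇒ [-10, -7, -9, -5, -11, -4, -1, 4, 3, -2, 1, 5, 2]; return 5
p = 5; k-1 = 3 < 5 ⇒ left

5; left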